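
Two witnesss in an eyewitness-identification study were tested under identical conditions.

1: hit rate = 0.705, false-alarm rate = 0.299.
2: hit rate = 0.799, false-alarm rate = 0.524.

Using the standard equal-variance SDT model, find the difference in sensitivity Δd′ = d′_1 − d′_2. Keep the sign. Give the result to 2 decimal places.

Δd′ = 0.29

1: z(0.705) = 0.539, z(0.299) = -0.527, d' = 1.066
2: z(0.799) = 0.838, z(0.524) = 0.060, d' = 0.778
Δd' = d'_1 − d'_2 = 1.066 − 0.778 = 0.288
1 has the higher sensitivity.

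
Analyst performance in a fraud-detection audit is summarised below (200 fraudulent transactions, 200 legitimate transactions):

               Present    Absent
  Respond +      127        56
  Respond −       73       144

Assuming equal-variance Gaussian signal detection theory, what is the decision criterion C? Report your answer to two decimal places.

H = 127/200 = 0.6350
FA = 56/200 = 0.2800
z(H) = z(0.6350) = 0.345
z(FA) = z(0.2800) = -0.583
c = −½·[z(H) + z(FA)] = −0.5 × (0.345 + (-0.583)) = 0.119
c > 0: the analyst has a conservative response bias.

C = 0.12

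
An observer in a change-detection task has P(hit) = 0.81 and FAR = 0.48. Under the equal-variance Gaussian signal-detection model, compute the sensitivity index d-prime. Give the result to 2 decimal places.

d-prime = 0.93

z(0.81) = 0.8779, z(0.48) = -0.0502
d' = z(H) − z(FA) = 0.8779 − (-0.0502) = 0.9281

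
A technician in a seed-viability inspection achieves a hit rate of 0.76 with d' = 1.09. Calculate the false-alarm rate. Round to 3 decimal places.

z(hit rate) = z(0.76) = 0.7063
z(FA) = z(H) − d' = 0.7063 − 1.09 = -0.3837
false-alarm rate = Φ(-0.3837) = 0.3506

false-alarm rate = 0.351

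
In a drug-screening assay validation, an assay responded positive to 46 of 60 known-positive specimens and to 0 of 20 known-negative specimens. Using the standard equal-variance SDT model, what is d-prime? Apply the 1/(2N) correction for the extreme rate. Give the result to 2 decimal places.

d-prime = 2.69

The false-alarm rate is 0/20 = 0, so apply the 1/(2N) correction: FA → 1/(2·20) = 0.02500.
z(H) = z(0.76667) = 0.728
z(FA) = z(0.02500) = -1.960
d' = 0.728 − (-1.960) = 2.688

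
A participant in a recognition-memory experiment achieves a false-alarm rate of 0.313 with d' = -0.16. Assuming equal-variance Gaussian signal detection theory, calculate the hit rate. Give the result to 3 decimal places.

hit rate = 0.259

z(false-alarm rate) = z(0.313) = -0.4874
z(H) = z(FA) + d' = -0.4874 + (-0.16) = -0.6474
hit rate = Φ(-0.6474) = 0.2587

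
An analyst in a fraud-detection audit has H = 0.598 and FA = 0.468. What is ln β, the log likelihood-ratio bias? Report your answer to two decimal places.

z(0.598) = 0.248, z(0.468) = -0.080
ln β = −½·[z(H)² − z(FA)²] = −0.5 × (0.062 − 0.006) = -0.028

ln β = -0.03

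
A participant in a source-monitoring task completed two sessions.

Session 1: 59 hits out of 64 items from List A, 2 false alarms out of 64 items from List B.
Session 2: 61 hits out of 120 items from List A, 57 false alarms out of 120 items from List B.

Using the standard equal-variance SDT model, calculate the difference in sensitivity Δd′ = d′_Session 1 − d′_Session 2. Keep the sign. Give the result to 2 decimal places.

Session 1: z(0.9219) = 1.418, z(0.0312) = -1.863, d' = 3.281
Session 2: z(0.5083) = 0.021, z(0.4750) = -0.063, d' = 0.084
Δd' = d'_Session 1 − d'_Session 2 = 3.281 − 0.084 = 3.197
Session 1 has the higher sensitivity.

Δd′ = 3.20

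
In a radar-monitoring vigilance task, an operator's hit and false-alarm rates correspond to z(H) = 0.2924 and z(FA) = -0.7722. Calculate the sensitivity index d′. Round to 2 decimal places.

d' = z(H) − z(FA) = 0.2924 − (-0.7722) = 1.0646

d′ = 1.06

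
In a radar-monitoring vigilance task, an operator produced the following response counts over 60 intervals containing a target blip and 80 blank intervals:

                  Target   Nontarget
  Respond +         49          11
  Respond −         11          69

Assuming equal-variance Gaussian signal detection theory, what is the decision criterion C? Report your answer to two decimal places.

H = 49/60 = 0.8167
FA = 11/80 = 0.1375
z(H) = z(0.8167) = 0.9029
z(FA) = z(0.1375) = -1.0916
c = −½·[z(H) + z(FA)] = −0.5 × (0.9029 + (-1.0916)) = 0.09435
c > 0: the operator has a conservative response bias.

C = 0.09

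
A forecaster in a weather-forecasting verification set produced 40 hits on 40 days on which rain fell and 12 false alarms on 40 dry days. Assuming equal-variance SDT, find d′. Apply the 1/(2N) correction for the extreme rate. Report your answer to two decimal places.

d′ = 2.77

The hit rate is 40/40 = 1, so apply the 1/(2N) correction: H → 1 − 1/(2·40) = 0.98750.
z(H) = z(0.98750) = 2.241
z(FA) = z(0.30000) = -0.524
d' = 2.241 − (-0.524) = 2.765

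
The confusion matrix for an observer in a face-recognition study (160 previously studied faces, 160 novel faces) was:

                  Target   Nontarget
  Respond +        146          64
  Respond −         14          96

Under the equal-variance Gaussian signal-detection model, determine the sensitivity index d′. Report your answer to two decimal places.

H = 146/160 = 0.9125
FA = 64/160 = 0.4000
z(H) = z(0.9125) = 1.3563
z(FA) = z(0.4000) = -0.2533
d' = z(H) − z(FA) = 1.3563 − (-0.2533) = 1.6096

d′ = 1.61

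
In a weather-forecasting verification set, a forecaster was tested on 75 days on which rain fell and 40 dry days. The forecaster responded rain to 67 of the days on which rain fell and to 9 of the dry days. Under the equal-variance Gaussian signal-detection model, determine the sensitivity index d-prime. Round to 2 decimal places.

H = 67/75 = 0.8933
FA = 9/40 = 0.2250
z(H) = z(0.8933) = 1.244
z(FA) = z(0.2250) = -0.755
d' = z(H) − z(FA) = 1.244 − (-0.755) = 1.999

d-prime = 2.00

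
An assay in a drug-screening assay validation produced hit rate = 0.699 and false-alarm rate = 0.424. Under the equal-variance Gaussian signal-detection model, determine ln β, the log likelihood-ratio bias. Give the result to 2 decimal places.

ln β = -0.12

z(H) = z(0.699) = 0.522
z(FA) = z(0.424) = -0.192
ln β = −½·[z(H)² − z(FA)²] = −0.5 × (0.272 − 0.037) = -0.1175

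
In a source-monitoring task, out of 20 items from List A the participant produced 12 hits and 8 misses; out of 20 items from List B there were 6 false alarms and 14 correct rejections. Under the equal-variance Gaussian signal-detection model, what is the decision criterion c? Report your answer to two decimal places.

c = 0.14

H = 12/20 = 0.6000
FA = 6/20 = 0.3000
z(0.6000) = 0.253, z(0.3000) = -0.524
c = −½·[z(H) + z(FA)] = −0.5 × (0.253 + (-0.524)) = 0.1355
c > 0: the participant has a conservative response bias.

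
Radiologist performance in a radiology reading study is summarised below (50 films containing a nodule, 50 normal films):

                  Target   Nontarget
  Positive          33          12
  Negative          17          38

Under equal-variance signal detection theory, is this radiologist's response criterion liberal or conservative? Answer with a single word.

z(H) = 0.412, z(FA) = -0.706
c = −½·(z(H) + z(FA)) = 0.147
c > 0 → conservative criterion (biased toward responding “no”).

conservative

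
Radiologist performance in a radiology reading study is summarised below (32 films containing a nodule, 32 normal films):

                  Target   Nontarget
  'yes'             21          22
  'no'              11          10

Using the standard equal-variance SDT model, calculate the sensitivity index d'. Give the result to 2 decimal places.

H = 21/32 = 0.6562
FA = 22/32 = 0.6875
Φ⁻¹(H) = Φ⁻¹(0.6562) = 0.402
Φ⁻¹(FA) = Φ⁻¹(0.6875) = 0.489
d' = z(H) − z(FA) = 0.402 − 0.489 = -0.087

d' = -0.09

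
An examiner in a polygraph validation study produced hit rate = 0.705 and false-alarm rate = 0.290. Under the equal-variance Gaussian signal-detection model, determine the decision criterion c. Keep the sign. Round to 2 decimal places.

z(H) = z(0.705) = 0.539
z(FA) = z(0.290) = -0.553
c = −½·[z(H) + z(FA)] = −0.5 × (0.539 + (-0.553)) = 0.007

c = 0.01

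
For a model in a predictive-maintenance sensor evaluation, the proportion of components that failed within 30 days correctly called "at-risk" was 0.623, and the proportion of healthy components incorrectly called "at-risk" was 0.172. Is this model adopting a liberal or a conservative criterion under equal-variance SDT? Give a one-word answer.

z(H) = 0.313, z(FA) = -0.946
c = −½·(z(H) + z(FA)) = 0.3165
c > 0 → conservative criterion (biased toward responding “no”).

conservative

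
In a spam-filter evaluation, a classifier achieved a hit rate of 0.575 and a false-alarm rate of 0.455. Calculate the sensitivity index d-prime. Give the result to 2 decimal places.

Φ⁻¹(H) = 0.189
Φ⁻¹(FA) = -0.113
d' = z(H) − z(FA) = 0.189 − (-0.113) = 0.302

d-prime = 0.30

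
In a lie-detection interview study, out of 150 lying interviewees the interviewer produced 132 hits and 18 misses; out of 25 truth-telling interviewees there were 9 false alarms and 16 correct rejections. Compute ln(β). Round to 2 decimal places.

H = 132/150 = 0.8800
FA = 9/25 = 0.3600
z(H) = 1.175
z(FA) = -0.358
ln β = −½·[z(H)² − z(FA)²] = −0.5 × (1.381 − 0.128) = -0.6265

ln β = -0.63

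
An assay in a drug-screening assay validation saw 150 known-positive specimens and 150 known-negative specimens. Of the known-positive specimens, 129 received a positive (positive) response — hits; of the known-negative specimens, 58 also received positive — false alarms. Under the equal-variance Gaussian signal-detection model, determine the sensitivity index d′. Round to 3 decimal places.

H = 129/150 = 0.8600
FA = 58/150 = 0.3867
z(H) = z(0.8600) = 1.0803
z(FA) = z(0.3867) = -0.2879
d' = z(H) − z(FA) = 1.0803 − (-0.2879) = 1.3682

d′ = 1.368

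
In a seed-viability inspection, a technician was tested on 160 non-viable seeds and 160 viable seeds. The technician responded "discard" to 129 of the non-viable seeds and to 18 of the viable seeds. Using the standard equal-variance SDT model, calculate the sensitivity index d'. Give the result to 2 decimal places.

H = 129/160 = 0.8063
FA = 18/160 = 0.1125
Φ⁻¹(H) = 0.8643
Φ⁻¹(FA) = -1.2133
d' = z(H) − z(FA) = 0.8643 − (-1.2133) = 2.0776

d' = 2.08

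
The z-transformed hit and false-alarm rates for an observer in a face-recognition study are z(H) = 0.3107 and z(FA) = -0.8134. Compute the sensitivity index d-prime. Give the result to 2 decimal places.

d' = z(H) − z(FA) = 0.3107 − (-0.8134) = 1.1241

d-prime = 1.12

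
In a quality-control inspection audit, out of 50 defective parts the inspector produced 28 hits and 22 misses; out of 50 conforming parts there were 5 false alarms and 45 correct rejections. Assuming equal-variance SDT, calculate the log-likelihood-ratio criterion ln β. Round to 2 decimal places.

H = 28/50 = 0.5600
FA = 5/50 = 0.1000
z(0.5600) = 0.151, z(0.1000) = -1.282
ln β = −½·[z(H)² − z(FA)²] = −0.5 × (0.023 − 1.644) = 0.8105

ln β = 0.81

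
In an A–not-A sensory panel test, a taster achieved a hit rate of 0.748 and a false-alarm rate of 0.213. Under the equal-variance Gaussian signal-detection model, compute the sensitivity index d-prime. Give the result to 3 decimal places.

Φ⁻¹(0.748) = 0.6682, Φ⁻¹(0.213) = -0.7961
d' = z(H) − z(FA) = 0.6682 − (-0.7961) = 1.4643

d-prime = 1.464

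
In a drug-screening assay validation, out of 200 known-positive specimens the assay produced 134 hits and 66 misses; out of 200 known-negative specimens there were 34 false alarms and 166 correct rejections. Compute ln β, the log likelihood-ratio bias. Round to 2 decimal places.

H = 134/200 = 0.6700
FA = 34/200 = 0.1700
Φ⁻¹(H) = 0.440
Φ⁻¹(FA) = -0.954
ln β = −½·[z(H)² − z(FA)²] = −0.5 × (0.194 − 0.910) = 0.358

ln β = 0.36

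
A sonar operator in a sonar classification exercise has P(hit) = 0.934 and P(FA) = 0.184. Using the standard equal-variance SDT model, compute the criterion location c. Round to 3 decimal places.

c = -0.303

z(H) = 1.5063
z(FA) = -0.9002
c = −½·[z(H) + z(FA)] = −0.5 × (1.5063 + (-0.9002)) = -0.30305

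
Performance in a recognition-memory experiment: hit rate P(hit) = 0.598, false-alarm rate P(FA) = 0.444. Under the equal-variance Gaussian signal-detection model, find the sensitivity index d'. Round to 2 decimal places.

z(H) = 0.2482
z(FA) = -0.1408
d' = z(H) − z(FA) = 0.2482 − (-0.1408) = 0.3890

d' = 0.39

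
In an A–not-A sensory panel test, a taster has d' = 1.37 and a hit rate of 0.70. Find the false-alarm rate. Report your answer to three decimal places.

false-alarm rate = 0.199

z(hit rate) = z(0.70) = 0.5244
z(FA) = z(H) − d' = 0.5244 − 1.37 = -0.8456
false-alarm rate = Φ(-0.8456) = 0.1989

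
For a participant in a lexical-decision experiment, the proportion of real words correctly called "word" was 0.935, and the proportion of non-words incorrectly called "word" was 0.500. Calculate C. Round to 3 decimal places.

z(H) = 1.5141
z(FA) = 0.0000
c = −½·[z(H) + z(FA)] = −0.5 × (1.5141 + 0.0000) = -0.75705
c < 0: the participant has a liberal response bias.

C = -0.757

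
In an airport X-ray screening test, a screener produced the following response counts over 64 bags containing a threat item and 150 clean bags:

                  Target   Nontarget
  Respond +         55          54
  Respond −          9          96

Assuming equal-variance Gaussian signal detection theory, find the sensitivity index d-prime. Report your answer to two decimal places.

d-prime = 1.44

H = 55/64 = 0.8594
FA = 54/150 = 0.3600
z(H) = 1.078
z(FA) = -0.358
d' = z(H) − z(FA) = 1.078 − (-0.358) = 1.436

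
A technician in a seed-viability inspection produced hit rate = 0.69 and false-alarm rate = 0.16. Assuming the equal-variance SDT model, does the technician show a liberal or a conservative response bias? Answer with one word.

z(H) = 0.496, z(FA) = -0.994
c = −½·(z(H) + z(FA)) = 0.249
c > 0 → conservative criterion (biased toward responding “no”).

conservative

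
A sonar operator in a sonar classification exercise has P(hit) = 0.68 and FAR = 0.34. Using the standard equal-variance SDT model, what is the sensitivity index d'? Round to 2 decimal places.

d' = 0.88

z(H) = 0.468
z(FA) = -0.412
d' = z(H) − z(FA) = 0.468 − (-0.412) = 0.880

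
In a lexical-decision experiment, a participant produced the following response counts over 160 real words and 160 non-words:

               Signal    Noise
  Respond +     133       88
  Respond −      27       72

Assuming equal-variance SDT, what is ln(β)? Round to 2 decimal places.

H = 133/160 = 0.8313
FA = 88/160 = 0.5500
z(0.8313) = 0.959, z(0.5500) = 0.126
ln β = −½·[z(H)² − z(FA)²] = −0.5 × (0.920 − 0.016) = -0.452

ln β = -0.45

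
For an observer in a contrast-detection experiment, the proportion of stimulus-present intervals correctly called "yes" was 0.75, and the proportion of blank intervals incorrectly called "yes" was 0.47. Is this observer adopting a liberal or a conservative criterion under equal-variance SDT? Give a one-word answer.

z(H) = 0.674, z(FA) = -0.075
c = −½·(z(H) + z(FA)) = -0.2995
c < 0 → liberal criterion (biased toward responding “yes”).

liberal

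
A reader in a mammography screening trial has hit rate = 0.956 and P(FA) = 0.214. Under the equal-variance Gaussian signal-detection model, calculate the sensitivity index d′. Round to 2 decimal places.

Φ⁻¹(H) = Φ⁻¹(0.956) = 1.706
Φ⁻¹(FA) = Φ⁻¹(0.214) = -0.793
d' = z(H) − z(FA) = 1.706 − (-0.793) = 2.499

d′ = 2.50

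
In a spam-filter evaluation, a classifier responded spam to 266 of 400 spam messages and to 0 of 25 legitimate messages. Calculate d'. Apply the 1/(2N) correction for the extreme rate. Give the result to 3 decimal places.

d' = 2.480

The false-alarm rate is 0/25 = 0, so apply the 1/(2N) correction: FA → 1/(2·25) = 0.02000.
z(H) = z(0.66500) = 0.4261
z(FA) = z(0.02000) = -2.0537
d' = 0.4261 − (-2.0537) = 2.4798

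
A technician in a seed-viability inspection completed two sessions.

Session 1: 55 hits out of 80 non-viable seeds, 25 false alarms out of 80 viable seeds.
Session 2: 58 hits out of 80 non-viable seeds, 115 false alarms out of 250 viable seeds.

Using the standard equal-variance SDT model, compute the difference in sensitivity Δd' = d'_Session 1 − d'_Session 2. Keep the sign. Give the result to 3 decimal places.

Δd' = 0.279

Session 1: z(0.6875) = 0.4888, z(0.3125) = -0.4888, d' = 0.9776
Session 2: z(0.7250) = 0.5978, z(0.4600) = -0.1004, d' = 0.6982
Δd' = d'_Session 1 − d'_Session 2 = 0.9776 − 0.6982 = 0.2794
Session 1 has the higher sensitivity.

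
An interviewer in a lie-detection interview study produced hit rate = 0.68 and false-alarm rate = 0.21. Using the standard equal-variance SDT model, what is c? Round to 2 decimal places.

c = 0.17

z(0.68) = 0.4677, z(0.21) = -0.8064
c = −½·[z(H) + z(FA)] = −0.5 × (0.4677 + (-0.8064)) = 0.16935
c > 0: the interviewer has a conservative response bias.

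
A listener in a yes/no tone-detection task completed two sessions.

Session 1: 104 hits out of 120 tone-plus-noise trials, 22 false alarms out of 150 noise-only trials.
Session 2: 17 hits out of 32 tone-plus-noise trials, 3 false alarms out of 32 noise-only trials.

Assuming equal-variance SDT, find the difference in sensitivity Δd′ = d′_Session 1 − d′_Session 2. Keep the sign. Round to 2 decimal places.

Session 1: z(0.8667) = 1.111, z(0.1467) = -1.051, d' = 2.162
Session 2: z(0.5312) = 0.078, z(0.0938) = -1.318, d' = 1.396
Δd' = d'_Session 1 − d'_Session 2 = 2.162 − 1.396 = 0.766
Session 1 has the higher sensitivity.

Δd′ = 0.77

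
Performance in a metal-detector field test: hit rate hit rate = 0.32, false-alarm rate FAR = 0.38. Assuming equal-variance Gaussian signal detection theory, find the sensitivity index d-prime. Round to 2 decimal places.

d-prime = -0.16

z(H) = -0.4677
z(FA) = -0.3055
d' = z(H) − z(FA) = -0.4677 − (-0.3055) = -0.1622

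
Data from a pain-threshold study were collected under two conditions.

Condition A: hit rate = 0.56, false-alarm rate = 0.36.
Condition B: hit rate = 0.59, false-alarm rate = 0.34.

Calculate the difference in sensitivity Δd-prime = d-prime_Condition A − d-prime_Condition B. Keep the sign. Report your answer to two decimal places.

Δd-prime = -0.13

Condition A: z(0.56) = 0.151, z(0.36) = -0.358, d' = 0.509
Condition B: z(0.59) = 0.228, z(0.34) = -0.412, d' = 0.640
Δd' = d'_Condition A − d'_Condition B = 0.509 − 0.640 = -0.131
Condition B has the higher sensitivity.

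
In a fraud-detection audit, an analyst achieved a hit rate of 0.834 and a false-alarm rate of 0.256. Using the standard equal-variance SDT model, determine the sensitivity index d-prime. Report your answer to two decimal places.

d-prime = 1.63

Φ⁻¹(H) = Φ⁻¹(0.834) = 0.970
Φ⁻¹(FA) = Φ⁻¹(0.256) = -0.656
d' = z(H) − z(FA) = 0.970 − (-0.656) = 1.626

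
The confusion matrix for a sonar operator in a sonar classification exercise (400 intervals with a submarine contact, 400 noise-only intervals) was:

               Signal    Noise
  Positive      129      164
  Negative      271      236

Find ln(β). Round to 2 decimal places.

H = 129/400 = 0.3225
FA = 164/400 = 0.4100
z(H) = z(0.3225) = -0.461
z(FA) = z(0.4100) = -0.228
ln β = −½·[z(H)² − z(FA)²] = −0.5 × (0.213 − 0.052) = -0.0805

ln β = -0.08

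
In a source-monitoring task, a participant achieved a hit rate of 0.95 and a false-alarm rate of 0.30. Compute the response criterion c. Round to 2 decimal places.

c = -0.56

Φ⁻¹(H) = 1.6449
Φ⁻¹(FA) = -0.5244
c = −½·[z(H) + z(FA)] = −0.5 × (1.6449 + (-0.5244)) = -0.56025
c < 0: the participant has a liberal response bias.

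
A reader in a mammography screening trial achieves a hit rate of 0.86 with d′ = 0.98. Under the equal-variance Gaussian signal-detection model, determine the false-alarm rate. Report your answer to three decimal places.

false-alarm rate = 0.540

z(hit rate) = z(0.86) = 1.0803
z(FA) = z(H) − d' = 1.0803 − 0.98 = 0.1003
false-alarm rate = Φ(0.1003) = 0.5399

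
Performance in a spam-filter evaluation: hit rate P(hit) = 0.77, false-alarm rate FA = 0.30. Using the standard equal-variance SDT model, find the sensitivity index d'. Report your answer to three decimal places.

d' = 1.263

z(0.77) = 0.7388, z(0.30) = -0.5244
d' = z(H) − z(FA) = 0.7388 − (-0.5244) = 1.2632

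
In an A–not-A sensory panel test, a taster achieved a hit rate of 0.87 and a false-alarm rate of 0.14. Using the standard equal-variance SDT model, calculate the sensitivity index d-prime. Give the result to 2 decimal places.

Φ⁻¹(0.87) = 1.126, Φ⁻¹(0.14) = -1.080
d' = z(H) − z(FA) = 1.126 − (-1.080) = 2.206

d-prime = 2.21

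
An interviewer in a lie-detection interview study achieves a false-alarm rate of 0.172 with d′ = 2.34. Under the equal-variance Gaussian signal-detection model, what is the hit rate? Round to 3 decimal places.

hit rate = 0.918

z(false-alarm rate) = z(0.172) = -0.9463
z(H) = z(FA) + d' = -0.9463 + 2.34 = 1.3937
hit rate = Φ(1.3937) = 0.9183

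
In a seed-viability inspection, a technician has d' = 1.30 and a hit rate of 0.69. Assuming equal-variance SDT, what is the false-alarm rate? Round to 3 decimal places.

z(hit rate) = z(0.69) = 0.4959
z(FA) = z(H) − d' = 0.4959 − 1.30 = -0.8041
false-alarm rate = Φ(-0.8041) = 0.2107

false-alarm rate = 0.211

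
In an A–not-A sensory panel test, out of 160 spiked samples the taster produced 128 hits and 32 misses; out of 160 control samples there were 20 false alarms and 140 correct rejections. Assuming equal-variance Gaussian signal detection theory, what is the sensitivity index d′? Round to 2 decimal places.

H = 128/160 = 0.8000
FA = 20/160 = 0.1250
z(H) = 0.842
z(FA) = -1.150
d' = z(H) − z(FA) = 0.842 − (-1.150) = 1.992

d′ = 1.99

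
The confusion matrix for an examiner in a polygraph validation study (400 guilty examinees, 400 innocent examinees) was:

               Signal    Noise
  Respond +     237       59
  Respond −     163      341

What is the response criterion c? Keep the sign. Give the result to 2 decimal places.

c = 0.41

H = 237/400 = 0.5925
FA = 59/400 = 0.1475
z(0.5925) = 0.234, z(0.1475) = -1.047
c = −½·[z(H) + z(FA)] = −0.5 × (0.234 + (-1.047)) = 0.4065
c > 0: the examiner has a conservative response bias.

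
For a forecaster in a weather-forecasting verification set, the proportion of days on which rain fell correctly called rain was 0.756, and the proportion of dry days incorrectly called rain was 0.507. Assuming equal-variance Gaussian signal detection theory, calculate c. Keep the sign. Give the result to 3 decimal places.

Φ⁻¹(H) = 0.6935
Φ⁻¹(FA) = 0.0175
c = −½·[z(H) + z(FA)] = −0.5 × (0.6935 + 0.0175) = -0.3555
c < 0: the forecaster has a liberal response bias.

c = -0.356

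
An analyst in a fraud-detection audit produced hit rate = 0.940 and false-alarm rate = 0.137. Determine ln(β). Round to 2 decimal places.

Φ⁻¹(0.940) = 1.555, Φ⁻¹(0.137) = -1.094
ln β = −½·[z(H)² − z(FA)²] = −0.5 × (2.418 − 1.197) = -0.6105

ln β = -0.61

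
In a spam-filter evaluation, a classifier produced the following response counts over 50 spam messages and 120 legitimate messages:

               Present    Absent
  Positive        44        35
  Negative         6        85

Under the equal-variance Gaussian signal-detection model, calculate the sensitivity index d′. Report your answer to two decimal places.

H = 44/50 = 0.8800
FA = 35/120 = 0.2917
z(0.8800) = 1.1750, z(0.2917) = -0.5484
d' = z(H) − z(FA) = 1.1750 − (-0.5484) = 1.7234

d′ = 1.72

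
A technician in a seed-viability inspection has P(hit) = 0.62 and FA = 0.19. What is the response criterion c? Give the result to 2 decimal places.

c = 0.29

z(H) = z(0.62) = 0.305
z(FA) = z(0.19) = -0.878
c = −½·[z(H) + z(FA)] = −0.5 × (0.305 + (-0.878)) = 0.2865
c > 0: the technician has a conservative response bias.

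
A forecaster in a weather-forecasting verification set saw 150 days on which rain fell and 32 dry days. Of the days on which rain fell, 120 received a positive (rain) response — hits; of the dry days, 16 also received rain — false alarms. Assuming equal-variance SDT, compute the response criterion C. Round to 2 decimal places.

H = 120/150 = 0.8000
FA = 16/32 = 0.5000
z(0.8000) = 0.842, z(0.5000) = 0.000
c = −½·[z(H) + z(FA)] = −0.5 × (0.842 + 0.000) = -0.421
c < 0: the forecaster has a liberal response bias.

C = -0.42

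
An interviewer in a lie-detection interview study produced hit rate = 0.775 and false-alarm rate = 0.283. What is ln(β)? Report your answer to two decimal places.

ln β = -0.12

z(0.775) = 0.755, z(0.283) = -0.574
ln β = −½·[z(H)² − z(FA)²] = −0.5 × (0.570 − 0.329) = -0.1205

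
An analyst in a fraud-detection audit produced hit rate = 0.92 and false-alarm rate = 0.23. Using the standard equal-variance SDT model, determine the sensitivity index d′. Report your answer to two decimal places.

z(H) = 1.405
z(FA) = -0.739
d' = z(H) − z(FA) = 1.405 − (-0.739) = 2.144

d′ = 2.14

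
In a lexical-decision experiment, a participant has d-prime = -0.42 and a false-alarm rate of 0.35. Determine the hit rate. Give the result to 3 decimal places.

z(false-alarm rate) = z(0.35) = -0.3853
z(H) = z(FA) + d' = -0.3853 + (-0.42) = -0.8053
hit rate = Φ(-0.8053) = 0.2103

hit rate = 0.210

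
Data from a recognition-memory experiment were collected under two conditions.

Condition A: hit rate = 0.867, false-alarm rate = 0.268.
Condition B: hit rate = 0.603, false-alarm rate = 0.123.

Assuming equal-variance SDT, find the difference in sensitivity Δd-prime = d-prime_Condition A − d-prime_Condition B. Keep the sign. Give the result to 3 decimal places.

Condition A: z(0.867) = 1.1123, z(0.268) = -0.6189, d' = 1.7312
Condition B: z(0.603) = 0.2611, z(0.123) = -1.1601, d' = 1.4212
Δd' = d'_Condition A − d'_Condition B = 1.7312 − 1.4212 = 0.3100
Condition A has the higher sensitivity.

Δd-prime = 0.310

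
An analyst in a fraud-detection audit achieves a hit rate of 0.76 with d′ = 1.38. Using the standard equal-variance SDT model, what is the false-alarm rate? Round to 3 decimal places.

z(hit rate) = z(0.76) = 0.7063
z(FA) = z(H) − d' = 0.7063 − 1.38 = -0.6737
false-alarm rate = Φ(-0.6737) = 0.2503

false-alarm rate = 0.250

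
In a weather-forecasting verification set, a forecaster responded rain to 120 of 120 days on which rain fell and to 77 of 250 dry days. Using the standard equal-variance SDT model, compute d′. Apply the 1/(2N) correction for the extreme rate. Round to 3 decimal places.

The hit rate is 120/120 = 1, so apply the 1/(2N) correction: H → 1 − 1/(2·120) = 0.99583.
z(H) = z(0.99583) = 2.6380
z(FA) = z(0.30800) = -0.5015
d' = 2.6380 − (-0.5015) = 3.1395

d′ = 3.140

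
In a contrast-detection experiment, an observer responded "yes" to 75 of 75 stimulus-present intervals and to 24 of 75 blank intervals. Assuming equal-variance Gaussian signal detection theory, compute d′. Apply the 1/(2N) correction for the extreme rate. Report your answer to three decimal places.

The hit rate is 75/75 = 1, so apply the 1/(2N) correction: H → 1 − 1/(2·75) = 0.99333.
z(H) = z(0.99333) = 2.4746
z(FA) = z(0.32000) = -0.4677
d' = 2.4746 − (-0.4677) = 2.9423

d′ = 2.942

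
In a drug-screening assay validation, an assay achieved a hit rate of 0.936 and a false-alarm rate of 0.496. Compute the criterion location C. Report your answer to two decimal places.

Φ⁻¹(0.936) = 1.5220, Φ⁻¹(0.496) = -0.0100
c = −½·[z(H) + z(FA)] = −0.5 × (1.5220 + (-0.0100)) = -0.7560
c < 0: the assay has a liberal response bias.

C = -0.76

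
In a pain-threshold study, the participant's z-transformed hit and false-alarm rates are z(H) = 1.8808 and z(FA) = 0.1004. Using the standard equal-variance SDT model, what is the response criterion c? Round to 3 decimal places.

c = −½·[z(H) + z(FA)] = −½·(1.8808 + 0.1004) = -0.9906
c < 0: the participant has a liberal response bias.

c = -0.991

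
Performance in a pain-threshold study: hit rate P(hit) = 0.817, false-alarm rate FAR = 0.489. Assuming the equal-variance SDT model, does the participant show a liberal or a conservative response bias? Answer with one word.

z(H) = 0.904, z(FA) = -0.028
c = −½·(z(H) + z(FA)) = -0.438
c < 0 → liberal criterion (biased toward responding “yes”).

liberal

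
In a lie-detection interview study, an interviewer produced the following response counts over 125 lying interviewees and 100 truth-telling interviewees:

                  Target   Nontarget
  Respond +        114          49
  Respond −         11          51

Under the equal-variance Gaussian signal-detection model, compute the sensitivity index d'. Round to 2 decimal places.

H = 114/125 = 0.9120
FA = 49/100 = 0.4900
z(H) = 1.3532
z(FA) = -0.0251
d' = z(H) − z(FA) = 1.3532 − (-0.0251) = 1.3783

d' = 1.38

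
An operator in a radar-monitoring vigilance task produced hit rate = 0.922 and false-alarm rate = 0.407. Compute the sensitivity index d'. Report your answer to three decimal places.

d' = 1.654

z(0.922) = 1.4187, z(0.407) = -0.2353
d' = z(H) − z(FA) = 1.4187 − (-0.2353) = 1.6540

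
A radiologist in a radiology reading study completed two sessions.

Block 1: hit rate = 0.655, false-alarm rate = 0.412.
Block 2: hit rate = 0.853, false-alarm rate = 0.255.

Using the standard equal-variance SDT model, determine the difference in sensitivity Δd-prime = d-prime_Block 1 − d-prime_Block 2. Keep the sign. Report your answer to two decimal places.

Δd-prime = -1.09

Block 1: z(0.655) = 0.399, z(0.412) = -0.222, d' = 0.621
Block 2: z(0.853) = 1.049, z(0.255) = -0.659, d' = 1.708
Δd' = d'_Block 1 − d'_Block 2 = 0.621 − 1.708 = -1.087
Block 2 has the higher sensitivity.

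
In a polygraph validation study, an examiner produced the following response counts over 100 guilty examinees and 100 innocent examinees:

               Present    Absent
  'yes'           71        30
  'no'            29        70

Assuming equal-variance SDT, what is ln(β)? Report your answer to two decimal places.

H = 71/100 = 0.7100
FA = 30/100 = 0.3000
z(0.7100) = 0.553, z(0.3000) = -0.524
ln β = −½·[z(H)² − z(FA)²] = −0.5 × (0.306 − 0.275) = -0.0155

ln β = -0.02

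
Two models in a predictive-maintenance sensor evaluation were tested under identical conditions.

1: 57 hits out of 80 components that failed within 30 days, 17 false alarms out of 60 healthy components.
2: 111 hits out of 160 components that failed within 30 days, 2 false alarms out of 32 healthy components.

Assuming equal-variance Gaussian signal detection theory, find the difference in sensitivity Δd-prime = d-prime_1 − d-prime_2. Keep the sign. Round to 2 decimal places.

1: z(0.7125) = 0.561, z(0.2833) = -0.573, d' = 1.134
2: z(0.6937) = 0.506, z(0.0625) = -1.534, d' = 2.040
Δd' = d'_1 − d'_2 = 1.134 − 2.040 = -0.906
2 has the higher sensitivity.

Δd-prime = -0.91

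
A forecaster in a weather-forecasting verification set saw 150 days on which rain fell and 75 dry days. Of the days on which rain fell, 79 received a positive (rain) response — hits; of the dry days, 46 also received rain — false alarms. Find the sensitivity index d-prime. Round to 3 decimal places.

H = 79/150 = 0.5267
FA = 46/75 = 0.6133
z(H) = 0.0670
z(FA) = 0.2879
d' = z(H) − z(FA) = 0.0670 − 0.2879 = -0.2209

d-prime = -0.221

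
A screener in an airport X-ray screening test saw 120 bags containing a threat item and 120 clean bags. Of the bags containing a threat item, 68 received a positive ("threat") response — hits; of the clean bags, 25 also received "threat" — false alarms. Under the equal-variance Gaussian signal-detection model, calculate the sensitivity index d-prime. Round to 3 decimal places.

H = 68/120 = 0.5667
FA = 25/120 = 0.2083
z(H) = z(0.5667) = 0.1680
z(FA) = z(0.2083) = -0.8123
d' = z(H) − z(FA) = 0.1680 − (-0.8123) = 0.9803

d-prime = 0.980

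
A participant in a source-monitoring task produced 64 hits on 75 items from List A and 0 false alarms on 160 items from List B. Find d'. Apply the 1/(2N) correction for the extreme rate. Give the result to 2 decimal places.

The false-alarm rate is 0/160 = 0, so apply the 1/(2N) correction: FA → 1/(2·160) = 0.00313.
z(H) = z(0.85333) = 1.051
z(FA) = z(0.00313) = -2.734
d' = 1.051 − (-2.734) = 3.785

d' = 3.79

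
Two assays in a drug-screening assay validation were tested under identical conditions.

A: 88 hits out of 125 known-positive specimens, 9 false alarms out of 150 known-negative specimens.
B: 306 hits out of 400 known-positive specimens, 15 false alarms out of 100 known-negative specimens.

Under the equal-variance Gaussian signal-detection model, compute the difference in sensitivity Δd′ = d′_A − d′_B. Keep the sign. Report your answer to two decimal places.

Δd′ = 0.33

A: z(0.7040) = 0.536, z(0.0600) = -1.555, d' = 2.091
B: z(0.7650) = 0.722, z(0.1500) = -1.036, d' = 1.758
Δd' = d'_A − d'_B = 2.091 − 1.758 = 0.333
A has the higher sensitivity.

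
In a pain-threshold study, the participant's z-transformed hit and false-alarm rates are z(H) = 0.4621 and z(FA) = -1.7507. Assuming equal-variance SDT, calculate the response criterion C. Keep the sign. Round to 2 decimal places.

c = −½·[z(H) + z(FA)] = −½·(0.4621 + (-1.7507)) = 0.6443
c > 0: the participant has a conservative response bias.

C = 0.64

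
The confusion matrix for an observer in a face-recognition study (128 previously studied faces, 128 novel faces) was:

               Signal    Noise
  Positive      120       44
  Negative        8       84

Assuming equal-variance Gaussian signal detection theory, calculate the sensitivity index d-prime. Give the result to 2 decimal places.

H = 120/128 = 0.9375
FA = 44/128 = 0.3438
z(0.9375) = 1.534, z(0.3438) = -0.402
d' = z(H) − z(FA) = 1.534 − (-0.402) = 1.936

d-prime = 1.94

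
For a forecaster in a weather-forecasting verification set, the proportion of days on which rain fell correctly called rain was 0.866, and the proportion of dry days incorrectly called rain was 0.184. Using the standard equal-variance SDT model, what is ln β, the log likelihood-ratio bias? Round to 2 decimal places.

Φ⁻¹(0.866) = 1.108, Φ⁻¹(0.184) = -0.900
ln β = −½·[z(H)² − z(FA)²] = −0.5 × (1.228 − 0.810) = -0.209

ln β = -0.21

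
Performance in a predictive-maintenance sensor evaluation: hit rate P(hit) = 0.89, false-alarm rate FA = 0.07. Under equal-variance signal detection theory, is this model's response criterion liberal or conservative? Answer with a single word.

conservative

z(H) = 1.227, z(FA) = -1.476
c = −½·(z(H) + z(FA)) = 0.1245
c > 0 → conservative criterion (biased toward responding “no”).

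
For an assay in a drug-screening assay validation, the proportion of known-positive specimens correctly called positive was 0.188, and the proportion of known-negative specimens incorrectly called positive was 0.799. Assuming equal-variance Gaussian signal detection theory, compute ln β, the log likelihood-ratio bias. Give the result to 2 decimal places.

ln β = -0.04

Φ⁻¹(H) = Φ⁻¹(0.188) = -0.885
Φ⁻¹(FA) = Φ⁻¹(0.799) = 0.838
ln β = −½·[z(H)² − z(FA)²] = −0.5 × (0.783 − 0.702) = -0.0405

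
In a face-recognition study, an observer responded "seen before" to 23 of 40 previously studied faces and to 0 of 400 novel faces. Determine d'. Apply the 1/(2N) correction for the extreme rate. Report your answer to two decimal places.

The false-alarm rate is 0/400 = 0, so apply the 1/(2N) correction: FA → 1/(2·400) = 0.00125.
z(H) = z(0.57500) = 0.189
z(FA) = z(0.00125) = -3.023
d' = 0.189 − (-3.023) = 3.212

d' = 3.21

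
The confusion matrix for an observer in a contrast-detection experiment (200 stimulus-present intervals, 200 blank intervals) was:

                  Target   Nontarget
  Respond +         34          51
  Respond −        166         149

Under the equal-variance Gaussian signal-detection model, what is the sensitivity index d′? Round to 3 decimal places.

d′ = -0.295

H = 34/200 = 0.1700
FA = 51/200 = 0.2550
z(H) = -0.9542
z(FA) = -0.6588
d' = z(H) − z(FA) = -0.9542 − (-0.6588) = -0.2954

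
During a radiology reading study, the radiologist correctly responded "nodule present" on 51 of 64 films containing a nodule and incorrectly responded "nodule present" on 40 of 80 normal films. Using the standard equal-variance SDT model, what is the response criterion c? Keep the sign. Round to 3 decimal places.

c = -0.415

H = 51/64 = 0.7969
FA = 40/80 = 0.5000
z(H) = z(0.7969) = 0.8306
z(FA) = z(0.5000) = 0.0000
c = −½·[z(H) + z(FA)] = −0.5 × (0.8306 + 0.0000) = -0.4153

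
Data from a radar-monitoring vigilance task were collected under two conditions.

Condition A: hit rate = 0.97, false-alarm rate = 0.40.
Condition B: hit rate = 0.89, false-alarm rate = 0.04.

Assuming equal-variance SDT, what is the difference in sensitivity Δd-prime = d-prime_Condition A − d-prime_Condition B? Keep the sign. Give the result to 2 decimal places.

Δd-prime = -0.84

Condition A: z(0.97) = 1.881, z(0.40) = -0.253, d' = 2.134
Condition B: z(0.89) = 1.227, z(0.04) = -1.751, d' = 2.978
Δd' = d'_Condition A − d'_Condition B = 2.134 − 2.978 = -0.844
Condition B has the higher sensitivity.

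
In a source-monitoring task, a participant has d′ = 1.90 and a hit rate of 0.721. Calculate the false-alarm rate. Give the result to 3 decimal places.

false-alarm rate = 0.094

z(hit rate) = z(0.721) = 0.5858
z(FA) = z(H) − d' = 0.5858 − 1.90 = -1.3142
false-alarm rate = Φ(-1.3142) = 0.0944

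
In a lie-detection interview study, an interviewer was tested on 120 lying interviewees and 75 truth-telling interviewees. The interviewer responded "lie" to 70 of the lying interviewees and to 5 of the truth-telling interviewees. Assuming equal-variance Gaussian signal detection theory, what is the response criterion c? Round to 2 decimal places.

c = 0.65

H = 70/120 = 0.5833
FA = 5/75 = 0.0667
z(0.5833) = 0.2103, z(0.0667) = -1.5008
c = −½·[z(H) + z(FA)] = −0.5 × (0.2103 + (-1.5008)) = 0.64525
c > 0: the interviewer has a conservative response bias.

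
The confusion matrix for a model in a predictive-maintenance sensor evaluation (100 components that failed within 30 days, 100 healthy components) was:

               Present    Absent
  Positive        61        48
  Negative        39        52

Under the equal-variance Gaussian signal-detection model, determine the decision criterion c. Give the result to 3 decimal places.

c = -0.115

H = 61/100 = 0.6100
FA = 48/100 = 0.4800
z(0.6100) = 0.2793, z(0.4800) = -0.0502
c = −½·[z(H) + z(FA)] = −0.5 × (0.2793 + (-0.0502)) = -0.11455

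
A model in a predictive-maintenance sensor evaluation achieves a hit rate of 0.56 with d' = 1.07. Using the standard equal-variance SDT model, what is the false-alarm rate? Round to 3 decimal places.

z(hit rate) = z(0.56) = 0.1510
z(FA) = z(H) − d' = 0.1510 − 1.07 = -0.9190
false-alarm rate = Φ(-0.9190) = 0.1790

false-alarm rate = 0.179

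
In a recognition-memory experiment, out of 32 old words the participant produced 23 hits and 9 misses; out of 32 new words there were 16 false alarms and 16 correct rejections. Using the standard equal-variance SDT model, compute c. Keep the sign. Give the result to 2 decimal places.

H = 23/32 = 0.7188
FA = 16/32 = 0.5000
z(H) = z(0.7188) = 0.579
z(FA) = z(0.5000) = 0.000
c = −½·[z(H) + z(FA)] = −0.5 × (0.579 + 0.000) = -0.2895
c < 0: the participant has a liberal response bias.

c = -0.29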